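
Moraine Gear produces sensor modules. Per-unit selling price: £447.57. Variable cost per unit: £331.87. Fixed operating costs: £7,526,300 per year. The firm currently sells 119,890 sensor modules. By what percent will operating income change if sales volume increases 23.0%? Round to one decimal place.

+50.3%

Total contribution margin = 119,890 × £115.70 = £13,871,273.00.
Operating income = contribution − fixed costs = £13,871,273.00 − £7,526,300 = £6,344,973.00.
DOL = contribution ÷ EBIT = £13,871,273.00 ÷ £6,344,973.00 = 2.1862.
Operating income changes by 2.1862 × +23.0% = +50.3%.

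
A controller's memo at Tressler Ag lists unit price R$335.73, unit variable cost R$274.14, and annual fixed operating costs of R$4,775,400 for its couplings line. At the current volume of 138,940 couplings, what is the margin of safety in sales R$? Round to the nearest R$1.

R$20,615,395

Contribution margin per unit = R$335.73 − R$274.14 = R$61.59. Break-even units = R$4,775,400 ÷ R$61.59 = 77,535.31; break-even revenue = 77,535.31 × R$335.73 = R$26,030,931.03.
Current sales = 138,940 × R$335.73 = R$46,646,326.20.
Margin of safety = R$46,646,326.20 − R$26,030,931.03 = R$20,615,395.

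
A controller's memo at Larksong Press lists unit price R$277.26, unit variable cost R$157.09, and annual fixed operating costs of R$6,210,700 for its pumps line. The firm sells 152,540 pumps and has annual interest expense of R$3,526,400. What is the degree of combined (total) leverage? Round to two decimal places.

2.13

Total contribution margin = 152,540 × R$120.17 = R$18,330,731.80.
EBIT = R$18,330,731.80 − R$6,210,700 = R$12,120,031.80. Interest = R$3,526,400.00.
DOL = R$18,330,731.80 ÷ R$12,120,031.80 = 1.5124; DFL = R$12,120,031.80 ÷ R$8,593,631.80 = 1.4104.
Combined leverage = 1.5124 × 1.4104 = 2.1331.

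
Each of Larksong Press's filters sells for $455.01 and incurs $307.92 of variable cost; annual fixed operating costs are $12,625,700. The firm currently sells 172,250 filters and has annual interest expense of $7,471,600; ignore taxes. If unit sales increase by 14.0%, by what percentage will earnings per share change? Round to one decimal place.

Total contribution margin = 172,250 × $147.09 = $25,336,252.50.
EBIT = $25,336,252.50 − $12,625,700 = $12,710,552.50.
After interest of $7,471,600.00, pre-tax earnings = $5,238,952.50.
DCL = total CM / (EBIT − I) = $25,336,252.50 / $5,238,952.50 = 4.8361.
EPS therefore changes by 4.8361 × (+14.0%) = +67.7%.

+67.7%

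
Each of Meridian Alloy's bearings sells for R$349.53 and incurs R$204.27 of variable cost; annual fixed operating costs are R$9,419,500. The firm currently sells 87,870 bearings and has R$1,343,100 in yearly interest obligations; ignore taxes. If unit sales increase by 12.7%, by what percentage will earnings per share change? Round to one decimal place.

At 87,870 units, contribution = 87,870 × R$145.26 = R$12,763,996.20.
Operating income = contribution − fixed costs = R$12,763,996.20 − R$9,419,500 = R$3,344,496.20.
Interest = R$1,343,100.00, so EBIT − I = R$2,001,396.20.
Degree of combined leverage = contribution ÷ (EBIT − I) = R$12,763,996.20 ÷ R$2,001,396.20 = 6.3775.
EPS therefore changes by 6.3775 × (+12.7%) = +81.0%.

+81.0%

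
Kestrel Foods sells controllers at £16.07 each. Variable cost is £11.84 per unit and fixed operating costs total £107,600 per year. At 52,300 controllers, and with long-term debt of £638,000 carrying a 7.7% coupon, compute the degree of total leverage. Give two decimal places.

Contribution at this volume is 52,300 × £4.23 = £221,229.00.
Operating income = contribution − fixed costs = £221,229.00 − £107,600 = £113,629.00. Interest = £49,126.00.
DOL = £221,229.00 ÷ £113,629.00 = 1.9469; DFL = £113,629.00 ÷ £64,503.00 = 1.7616.
Combined leverage = 1.9469 × 1.7616 = 3.4297.

3.43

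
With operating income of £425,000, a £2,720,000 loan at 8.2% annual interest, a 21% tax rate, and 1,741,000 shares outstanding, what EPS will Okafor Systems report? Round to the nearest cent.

£0.09

Interest = £223,040.00, so EBT = £425,000 − £223,040.00 = £201,960.00.
After tax at 21%: net income = £201,960.00 × 0.79 = £159,548.40.
EPS = £159,548.40 ÷ 1,741,000 = £0.09.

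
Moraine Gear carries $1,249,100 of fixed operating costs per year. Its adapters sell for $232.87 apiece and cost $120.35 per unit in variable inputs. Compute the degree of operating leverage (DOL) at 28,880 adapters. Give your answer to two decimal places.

1.62

Contribution at this volume is 28,880 × $112.52 = $3,249,577.60.
Subtracting fixed costs: EBIT = $3,249,577.60 − $1,249,100 = $2,000,477.60.
So DOL = total CM / EBIT = $3,249,577.60 / $2,000,477.60 = 1.6244.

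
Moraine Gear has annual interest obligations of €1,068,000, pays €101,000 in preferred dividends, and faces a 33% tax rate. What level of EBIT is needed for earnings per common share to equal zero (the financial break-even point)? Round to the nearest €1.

€1,218,746

Preferred dividends are paid after tax, so their pre-tax equivalent is €101,000 ÷ (1 − 0.33) = €150,746.27.
Financial break-even EBIT = interest + D_p ÷ (1 − t) = €1,068,000 + €150,746.27 = €1,218,746.27.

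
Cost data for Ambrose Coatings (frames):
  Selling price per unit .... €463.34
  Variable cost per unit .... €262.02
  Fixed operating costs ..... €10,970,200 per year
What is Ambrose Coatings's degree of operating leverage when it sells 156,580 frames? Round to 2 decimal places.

1.53

At 156,580 units, contribution = 156,580 × €201.32 = €31,522,685.60.
EBIT = €31,522,685.60 − €10,970,200 = €20,552,485.60.
Degree of operating leverage = €31,522,685.60 / €20,552,485.60 = 1.5338.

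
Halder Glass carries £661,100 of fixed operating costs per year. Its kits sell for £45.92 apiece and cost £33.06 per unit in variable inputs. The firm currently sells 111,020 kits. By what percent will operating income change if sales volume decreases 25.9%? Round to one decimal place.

-48.2%

Contribution at this volume is 111,020 × £12.86 = £1,427,717.20.
Operating income = contribution − fixed costs = £1,427,717.20 − £661,100 = £766,617.20.
DOL = contribution ÷ EBIT = £1,427,717.20 ÷ £766,617.20 = 1.8624.
Operating income changes by 1.8624 × -25.9% = -48.2%.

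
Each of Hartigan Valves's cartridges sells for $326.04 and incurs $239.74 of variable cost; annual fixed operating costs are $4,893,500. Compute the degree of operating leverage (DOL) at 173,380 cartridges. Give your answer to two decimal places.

1.49

Total contribution margin = 173,380 × $86.30 = $14,962,694.00.
Operating income = contribution − fixed costs = $14,962,694.00 − $4,893,500 = $10,069,194.00.
Degree of operating leverage = $14,962,694.00 / $10,069,194.00 = 1.4860.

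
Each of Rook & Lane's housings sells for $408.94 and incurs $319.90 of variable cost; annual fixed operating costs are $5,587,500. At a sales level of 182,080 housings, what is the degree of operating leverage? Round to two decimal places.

1.53

At 182,080 units, contribution = 182,080 × $89.04 = $16,212,403.20.
Operating income = contribution − fixed costs = $16,212,403.20 − $5,587,500 = $10,624,903.20.
So DOL = total CM / EBIT = $16,212,403.20 / $10,624,903.20 = 1.5259.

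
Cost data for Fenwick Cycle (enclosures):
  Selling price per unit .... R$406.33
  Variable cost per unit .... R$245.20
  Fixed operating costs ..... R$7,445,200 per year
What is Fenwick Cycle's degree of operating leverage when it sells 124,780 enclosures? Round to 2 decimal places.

1.59

Total contribution margin = 124,780 × R$161.13 = R$20,105,801.40.
EBIT = R$20,105,801.40 − R$7,445,200 = R$12,660,601.40.
DOL = contribution ÷ EBIT = R$20,105,801.40 ÷ R$12,660,601.40 = 1.5881.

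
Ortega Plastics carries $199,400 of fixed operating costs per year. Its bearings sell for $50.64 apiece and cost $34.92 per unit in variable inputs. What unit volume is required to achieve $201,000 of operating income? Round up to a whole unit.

25,471 bearings

Contribution margin per unit = $50.64 − $34.92 = $15.72.
Need Q such that Q × $15.72 − $199,400 = $201,000, i.e. Q = $400,400 / $15.72 = 25,470.74 → 25,471.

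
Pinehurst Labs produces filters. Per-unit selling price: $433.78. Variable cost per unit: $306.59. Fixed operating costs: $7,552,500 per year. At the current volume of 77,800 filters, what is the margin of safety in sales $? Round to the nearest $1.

$7,990,372

Contribution margin per unit = $433.78 − $306.59 = $127.19. Break-even units = $7,552,500 ÷ $127.19 = 59,379.67; break-even revenue = 59,379.67 × $433.78 = $25,757,712.48.
Actual sales revenue = 77,800 × $433.78 = $33,748,084.00.
Margin of safety = $33,748,084.00 − $25,757,712.48 = $7,990,372.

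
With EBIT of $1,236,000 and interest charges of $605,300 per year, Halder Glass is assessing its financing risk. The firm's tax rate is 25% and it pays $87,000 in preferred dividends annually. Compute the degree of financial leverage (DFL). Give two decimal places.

2.40

Interest = $605,300.00.
Preferred dividends grossed up pre-tax: $87,000 / (1 − 0.25) = $116,000.00.
DFL = EBIT ÷ [EBIT − I − D_p/(1−t)] = $1,236,000 ÷ [$1,236,000 − $605,300.00 − $116,000.00] = $1,236,000 ÷ $514,700.00 = 2.4014.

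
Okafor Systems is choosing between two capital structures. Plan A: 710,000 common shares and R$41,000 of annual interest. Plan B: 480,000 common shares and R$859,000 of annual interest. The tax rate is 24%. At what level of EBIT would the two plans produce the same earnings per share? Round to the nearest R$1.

R$2,566,130

Set EPS_A = EPS_B: (EBIT − R$41,000)(1 − 0.24) ÷ 710,000 = (EBIT − R$859,000)(1 − 0.24) ÷ 480,000.
Cancelling (1 − t) and cross-multiplying: 480,000·(EBIT − 41,000) = 710,000·(EBIT − 859,000).
Solving, EBIT = (859,000·710,000 − 41,000·480,000) / (710,000 − 480,000) = 590,210,000,000 / 230,000 = 2,566,130.43.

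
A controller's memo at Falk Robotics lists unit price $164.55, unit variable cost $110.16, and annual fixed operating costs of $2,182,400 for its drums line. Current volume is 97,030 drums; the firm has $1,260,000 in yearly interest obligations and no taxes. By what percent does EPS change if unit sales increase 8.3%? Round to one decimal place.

Contribution at this volume is 97,030 × $54.39 = $5,277,461.70.
Subtracting fixed costs: EBIT = $5,277,461.70 − $2,182,400 = $3,095,061.70.
Interest = $1,260,000.00, so EBIT − I = $1,835,061.70.
Degree of combined leverage = contribution ÷ (EBIT − I) = $5,277,461.70 ÷ $1,835,061.70 = 2.8759.
%ΔEPS = DCL × %ΔSales = 2.8759 × +8.3% = +23.9%.

+23.9%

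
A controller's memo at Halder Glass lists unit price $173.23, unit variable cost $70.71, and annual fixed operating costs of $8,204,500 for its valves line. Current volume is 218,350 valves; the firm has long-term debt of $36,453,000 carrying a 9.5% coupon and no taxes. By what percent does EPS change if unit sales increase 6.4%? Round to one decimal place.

+13.4%

At 218,350 units, contribution = 218,350 × $102.52 = $22,385,242.00.
EBIT = $22,385,242.00 − $8,204,500 = $14,180,742.00.
Interest = $3,463,035.00, so EBIT − I = $10,717,707.00.
DCL = total CM / (EBIT − I) = $22,385,242.00 / $10,717,707.00 = 2.0886.
EPS therefore changes by 2.0886 × (+6.4%) = +13.4%.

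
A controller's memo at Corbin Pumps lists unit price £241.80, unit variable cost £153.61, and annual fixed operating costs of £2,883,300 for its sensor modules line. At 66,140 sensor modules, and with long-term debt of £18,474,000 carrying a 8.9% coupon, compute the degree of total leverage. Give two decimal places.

4.47

At 66,140 units, contribution = 66,140 × £88.19 = £5,832,886.60.
Subtracting fixed costs: EBIT = £5,832,886.60 − £2,883,300 = £2,949,586.60. Interest = £1,644,186.00, so EBIT − I = £1,305,400.60.
Degree of total leverage = total CM / (EBIT − interest) = £5,832,886.60 / £1,305,400.60 = 4.4683.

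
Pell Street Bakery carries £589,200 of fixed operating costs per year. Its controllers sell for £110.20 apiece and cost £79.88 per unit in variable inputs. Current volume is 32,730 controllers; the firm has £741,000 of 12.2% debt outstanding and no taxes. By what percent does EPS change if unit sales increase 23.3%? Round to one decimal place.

Total contribution margin = 32,730 × £30.32 = £992,373.60.
Operating income = contribution − fixed costs = £992,373.60 − £589,200 = £403,173.60.
After interest of £90,402.00, pre-tax earnings = £312,771.60.
Degree of combined leverage = contribution ÷ (EBIT − I) = £992,373.60 ÷ £312,771.60 = 3.1728.
EPS therefore changes by 3.1728 × (+23.3%) = +73.9%.

+73.9%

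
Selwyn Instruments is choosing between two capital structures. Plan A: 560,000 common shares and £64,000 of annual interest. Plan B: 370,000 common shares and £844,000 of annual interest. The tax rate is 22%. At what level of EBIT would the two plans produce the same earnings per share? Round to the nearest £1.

Set EPS_A = EPS_B: (EBIT − £64,000)(1 − 0.22) ÷ 560,000 = (EBIT − £844,000)(1 − 0.22) ÷ 370,000.
The (1 − t) factor cancels: (EBIT − 64,000) × 370,000 = (EBIT − 844,000) × 560,000.
Solving, EBIT = (844,000·560,000 − 64,000·370,000) / (560,000 − 370,000) = 448,960,000,000 / 190,000 = 2,362,947.37.

£2,362,947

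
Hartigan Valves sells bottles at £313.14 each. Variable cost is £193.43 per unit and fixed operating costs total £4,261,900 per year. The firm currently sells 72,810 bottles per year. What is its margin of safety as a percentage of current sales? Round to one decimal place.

51.1%

Contribution margin per unit = £313.14 − £193.43 = £119.71. Break-even units = £4,261,900 ÷ £119.71 = 35,601.87; break-even revenue = 35,601.87 × £313.14 = £11,148,369.94.
Current sales = 72,810 × £313.14 = £22,799,723.40.
Margin of safety = (£22,799,723.40 − £11,148,369.94) ÷ £22,799,723.40 = 51.1%.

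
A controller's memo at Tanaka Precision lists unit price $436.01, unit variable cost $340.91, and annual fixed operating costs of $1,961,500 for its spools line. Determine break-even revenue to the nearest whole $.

CM per unit = $436.01 − $340.91 = $95.10; CM ratio = $95.10 / $436.01 = 0.2181.
Break-even sales = FC ÷ CM ratio = $1,961,500 × $436.01 / $95.10 = $8,992,993.

$8,992,993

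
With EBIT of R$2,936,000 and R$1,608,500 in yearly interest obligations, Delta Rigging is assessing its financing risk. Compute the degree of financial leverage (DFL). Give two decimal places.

Interest = R$1,608,500.00.
DFL = EBIT ÷ (EBIT − I) = R$2,936,000 ÷ (R$2,936,000 − R$1,608,500.00) = R$2,936,000 ÷ R$1,327,500.00 = 2.2117.

2.21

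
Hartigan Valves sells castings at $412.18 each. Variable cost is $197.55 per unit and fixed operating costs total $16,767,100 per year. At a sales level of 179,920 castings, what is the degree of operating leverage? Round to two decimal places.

Total contribution margin = 179,920 × $214.63 = $38,616,229.60.
Subtracting fixed costs: EBIT = $38,616,229.60 − $16,767,100 = $21,849,129.60.
So DOL = total CM / EBIT = $38,616,229.60 / $21,849,129.60 = 1.7674.

1.77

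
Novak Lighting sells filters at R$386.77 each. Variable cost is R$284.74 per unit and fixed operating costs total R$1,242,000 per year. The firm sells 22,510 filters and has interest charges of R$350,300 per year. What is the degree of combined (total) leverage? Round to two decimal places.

At 22,510 units, contribution = 22,510 × R$102.03 = R$2,296,695.30.
Subtracting fixed costs: EBIT = R$2,296,695.30 − R$1,242,000 = R$1,054,695.30. Interest = R$350,300.00.
DOL = R$2,296,695.30 ÷ R$1,054,695.30 = 2.1776; DFL = R$1,054,695.30 ÷ R$704,395.30 = 1.4973.
Combined leverage = 2.1776 × 1.4973 = 3.2605.

3.26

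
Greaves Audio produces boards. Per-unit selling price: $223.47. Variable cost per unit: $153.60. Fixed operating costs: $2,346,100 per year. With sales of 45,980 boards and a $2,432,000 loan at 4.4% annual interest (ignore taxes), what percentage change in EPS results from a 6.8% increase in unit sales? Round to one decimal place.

Total contribution margin = 45,980 × $69.87 = $3,212,622.60.
Operating income = contribution − fixed costs = $3,212,622.60 − $2,346,100 = $866,522.60.
After interest of $107,008.00, pre-tax earnings = $759,514.60.
Degree of combined leverage = contribution ÷ (EBIT − I) = $3,212,622.60 ÷ $759,514.60 = 4.2298.
EPS therefore changes by 4.2298 × (+6.8%) = +28.8%.

+28.8%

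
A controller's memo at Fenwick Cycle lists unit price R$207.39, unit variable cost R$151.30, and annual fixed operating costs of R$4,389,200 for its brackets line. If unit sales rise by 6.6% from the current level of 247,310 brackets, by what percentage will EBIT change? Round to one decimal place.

+9.7%

Total contribution margin = 247,310 × R$56.09 = R$13,871,617.90.
Subtracting fixed costs: EBIT = R$13,871,617.90 − R$4,389,200 = R$9,482,417.90.
Degree of operating leverage = R$13,871,617.90 / R$9,482,417.90 = 1.4629.
%ΔEBIT = DOL × %ΔSales = 1.4629 × +6.6% = +9.7%.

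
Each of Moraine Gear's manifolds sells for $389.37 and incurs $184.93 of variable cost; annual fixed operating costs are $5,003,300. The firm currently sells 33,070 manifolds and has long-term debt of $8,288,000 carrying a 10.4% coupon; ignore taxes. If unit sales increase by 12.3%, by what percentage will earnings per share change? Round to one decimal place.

Contribution at this volume is 33,070 × $204.44 = $6,760,830.80.
Operating income = contribution − fixed costs = $6,760,830.80 − $5,003,300 = $1,757,530.80.
After interest of $861,952.00, pre-tax earnings = $895,578.80.
Degree of combined leverage = contribution ÷ (EBIT − I) = $6,760,830.80 ÷ $895,578.80 = 7.5491.
EPS therefore changes by 7.5491 × (+12.3%) = +92.9%.

+92.9%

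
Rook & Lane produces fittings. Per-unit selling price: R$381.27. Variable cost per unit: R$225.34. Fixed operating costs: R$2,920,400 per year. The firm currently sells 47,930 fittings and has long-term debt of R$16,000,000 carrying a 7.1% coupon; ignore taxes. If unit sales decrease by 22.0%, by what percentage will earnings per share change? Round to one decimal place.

-48.1%

At 47,930 units, contribution = 47,930 × R$155.93 = R$7,473,724.90.
Subtracting fixed costs: EBIT = R$7,473,724.90 − R$2,920,400 = R$4,553,324.90.
After interest of R$1,136,000.00, pre-tax earnings = R$3,417,324.90.
DCL = total CM / (EBIT − I) = R$7,473,724.90 / R$3,417,324.90 = 2.1870.
EPS therefore changes by 2.1870 × (-22.0%) = -48.1%.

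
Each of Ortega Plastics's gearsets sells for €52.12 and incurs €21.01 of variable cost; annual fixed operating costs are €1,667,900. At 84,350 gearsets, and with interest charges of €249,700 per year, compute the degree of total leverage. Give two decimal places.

3.71

At 84,350 units, contribution = 84,350 × €31.11 = €2,624,128.50.
Operating income = contribution − fixed costs = €2,624,128.50 − €1,667,900 = €956,228.50. Interest = €249,700.00, so EBIT − I = €706,528.50.
DCL = contribution ÷ (EBIT − I) = €2,624,128.50 ÷ €706,528.50 = 3.7141.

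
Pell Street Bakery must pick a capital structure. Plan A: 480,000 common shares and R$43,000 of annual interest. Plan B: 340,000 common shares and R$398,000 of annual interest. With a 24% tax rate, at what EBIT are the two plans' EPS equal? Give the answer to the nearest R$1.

At indifference, (EBIT − 43,000)(1 − t)/480,000 = (EBIT − 398,000)(1 − t)/340,000.
The (1 − t) factor cancels: (EBIT − 43,000) × 340,000 = (EBIT − 398,000) × 480,000.
Solving, EBIT = (398,000·480,000 − 43,000·340,000) / (480,000 − 340,000) = 176,420,000,000 / 140,000 = 1,260,142.86.

R$1,260,143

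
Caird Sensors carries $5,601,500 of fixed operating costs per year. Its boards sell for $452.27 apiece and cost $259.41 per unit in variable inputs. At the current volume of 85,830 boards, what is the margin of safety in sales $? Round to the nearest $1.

Each unit contributes $452.27 − $259.41 = $192.86. Break-even units = $5,601,500 ÷ $192.86 = 29,044.38; break-even revenue = 29,044.38 × $452.27 = $13,135,903.79.
Actual sales revenue = 85,830 × $452.27 = $38,818,334.10.
Margin of safety = $38,818,334.10 − $13,135,903.79 = $25,682,430.

$25,682,430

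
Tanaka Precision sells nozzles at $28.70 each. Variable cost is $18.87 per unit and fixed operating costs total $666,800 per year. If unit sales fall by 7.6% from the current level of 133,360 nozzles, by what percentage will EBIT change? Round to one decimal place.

-15.5%

At 133,360 units, contribution = 133,360 × $9.83 = $1,310,928.80.
EBIT = $1,310,928.80 − $666,800 = $644,128.80.
So DOL = total CM / EBIT = $1,310,928.80 / $644,128.80 = 2.0352.
So EBIT moves 2.0352 × (-7.6%) = -15.5%.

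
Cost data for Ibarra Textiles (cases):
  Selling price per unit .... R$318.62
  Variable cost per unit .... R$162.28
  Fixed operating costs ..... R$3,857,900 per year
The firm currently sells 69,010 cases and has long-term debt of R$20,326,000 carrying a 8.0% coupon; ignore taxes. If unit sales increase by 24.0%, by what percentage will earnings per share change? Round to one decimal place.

Total contribution margin = 69,010 × R$156.34 = R$10,789,023.40.
EBIT = R$10,789,023.40 − R$3,857,900 = R$6,931,123.40.
After interest of R$1,626,080.00, pre-tax earnings = R$5,305,043.40.
DCL = total CM / (EBIT − I) = R$10,789,023.40 / R$5,305,043.40 = 2.0337.
EPS therefore changes by 2.0337 × (+24.0%) = +48.8%.

+48.8%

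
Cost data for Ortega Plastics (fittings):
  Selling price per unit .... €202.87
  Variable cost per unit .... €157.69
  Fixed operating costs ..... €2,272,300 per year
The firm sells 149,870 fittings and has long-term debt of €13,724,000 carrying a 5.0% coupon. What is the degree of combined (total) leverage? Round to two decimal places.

Total contribution margin = 149,870 × €45.18 = €6,771,126.60.
Operating income = contribution − fixed costs = €6,771,126.60 − €2,272,300 = €4,498,826.60. Interest = €686,200.00, so EBIT − I = €3,812,626.60.
Degree of total leverage = total CM / (EBIT − interest) = €6,771,126.60 / €3,812,626.60 = 1.7760.

1.78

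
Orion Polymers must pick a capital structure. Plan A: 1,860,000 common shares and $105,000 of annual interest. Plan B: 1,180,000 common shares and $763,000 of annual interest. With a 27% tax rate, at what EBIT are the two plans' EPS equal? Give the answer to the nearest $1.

$1,904,824

Set EPS_A = EPS_B: (EBIT − $105,000)(1 − 0.27) ÷ 1,860,000 = (EBIT − $763,000)(1 − 0.27) ÷ 1,180,000.
Cancelling (1 − t) and cross-multiplying: 1,180,000·(EBIT − 105,000) = 1,860,000·(EBIT − 763,000).
Solving, EBIT = (763,000·1,860,000 − 105,000·1,180,000) / (1,860,000 − 1,180,000) = 1,295,280,000,000 / 680,000 = 1,904,823.53.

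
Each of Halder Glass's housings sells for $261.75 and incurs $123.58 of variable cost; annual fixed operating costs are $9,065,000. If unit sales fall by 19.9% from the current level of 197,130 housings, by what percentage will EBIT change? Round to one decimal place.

-29.8%

Total contribution margin = 197,130 × $138.17 = $27,237,452.10.
Subtracting fixed costs: EBIT = $27,237,452.10 − $9,065,000 = $18,172,452.10.
Degree of operating leverage = $27,237,452.10 / $18,172,452.10 = 1.4988.
So EBIT moves 1.4988 × (-19.9%) = -29.8%.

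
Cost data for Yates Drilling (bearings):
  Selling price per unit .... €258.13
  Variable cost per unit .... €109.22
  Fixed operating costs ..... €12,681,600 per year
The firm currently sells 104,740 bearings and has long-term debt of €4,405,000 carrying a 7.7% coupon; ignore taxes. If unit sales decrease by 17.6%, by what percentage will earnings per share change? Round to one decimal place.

-106.6%

At 104,740 units, contribution = 104,740 × €148.91 = €15,596,833.40.
Operating income = contribution − fixed costs = €15,596,833.40 − €12,681,600 = €2,915,233.40.
Interest = €339,185.00, so EBIT − I = €2,576,048.40.
DCL = total CM / (EBIT − I) = €15,596,833.40 / €2,576,048.40 = 6.0546.
EPS therefore changes by 6.0546 × (-17.6%) = -106.6%.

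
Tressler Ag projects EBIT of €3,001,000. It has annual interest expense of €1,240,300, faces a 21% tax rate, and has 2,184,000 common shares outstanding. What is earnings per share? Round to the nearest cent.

Pre-tax income = €3,001,000 − €1,240,300.00 = €1,760,700.00.
Net income = €1,760,700.00 × (1 − 0.21) = €1,390,953.00.
Per share: €1,390,953.00 / 2,184,000 shares = €0.64.

€0.64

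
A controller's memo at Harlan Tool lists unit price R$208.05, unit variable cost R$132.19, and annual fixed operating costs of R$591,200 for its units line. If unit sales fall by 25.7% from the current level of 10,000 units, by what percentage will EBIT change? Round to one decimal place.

-116.5%

Contribution at this volume is 10,000 × R$75.86 = R$758,600.00.
EBIT = R$758,600.00 − R$591,200 = R$167,400.00.
So DOL = total CM / EBIT = R$758,600.00 / R$167,400.00 = 4.5317.
%ΔEBIT = DOL × %ΔSales = 4.5317 × -25.7% = -116.5%.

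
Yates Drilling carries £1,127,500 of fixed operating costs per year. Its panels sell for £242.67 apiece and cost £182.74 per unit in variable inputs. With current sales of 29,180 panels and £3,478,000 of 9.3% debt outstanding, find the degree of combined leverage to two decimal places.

5.87

At 29,180 units, contribution = 29,180 × £59.93 = £1,748,757.40.
Subtracting fixed costs: EBIT = £1,748,757.40 − £1,127,500 = £621,257.40. Interest = £323,454.00, so EBIT − I = £297,803.40.
Degree of total leverage = total CM / (EBIT − interest) = £1,748,757.40 / £297,803.40 = 5.8722.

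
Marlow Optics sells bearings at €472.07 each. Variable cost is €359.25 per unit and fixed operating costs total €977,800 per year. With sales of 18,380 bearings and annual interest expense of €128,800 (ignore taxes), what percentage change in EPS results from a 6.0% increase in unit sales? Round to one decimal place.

Contribution at this volume is 18,380 × €112.82 = €2,073,631.60.
Operating income = contribution − fixed costs = €2,073,631.60 − €977,800 = €1,095,831.60.
Interest = €128,800.00, so EBIT − I = €967,031.60.
Degree of combined leverage = contribution ÷ (EBIT − I) = €2,073,631.60 ÷ €967,031.60 = 2.1443.
EPS therefore changes by 2.1443 × (+6.0%) = +12.9%.

+12.9%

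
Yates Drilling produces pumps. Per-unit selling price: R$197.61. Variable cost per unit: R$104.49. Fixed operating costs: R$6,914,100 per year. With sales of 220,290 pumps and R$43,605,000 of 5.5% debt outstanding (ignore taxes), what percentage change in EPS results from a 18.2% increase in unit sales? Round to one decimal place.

Contribution at this volume is 220,290 × R$93.12 = R$20,513,404.80.
Operating income = contribution − fixed costs = R$20,513,404.80 − R$6,914,100 = R$13,599,304.80.
Interest = R$2,398,275.00, so EBIT − I = R$11,201,029.80.
DCL = total CM / (EBIT − I) = R$20,513,404.80 / R$11,201,029.80 = 1.8314.
EPS therefore changes by 1.8314 × (+18.2%) = +33.3%.

+33.3%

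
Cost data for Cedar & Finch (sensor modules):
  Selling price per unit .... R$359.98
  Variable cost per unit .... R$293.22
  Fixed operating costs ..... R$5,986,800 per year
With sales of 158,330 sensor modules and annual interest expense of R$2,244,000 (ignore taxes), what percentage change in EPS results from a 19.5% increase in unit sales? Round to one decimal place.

Total contribution margin = 158,330 × R$66.76 = R$10,570,110.80.
Operating income = contribution − fixed costs = R$10,570,110.80 − R$5,986,800 = R$4,583,310.80.
Interest = R$2,244,000.00, so EBIT − I = R$2,339,310.80.
Degree of combined leverage = contribution ÷ (EBIT − I) = R$10,570,110.80 ÷ R$2,339,310.80 = 4.5185.
EPS therefore changes by 4.5185 × (+19.5%) = +88.1%.

+88.1%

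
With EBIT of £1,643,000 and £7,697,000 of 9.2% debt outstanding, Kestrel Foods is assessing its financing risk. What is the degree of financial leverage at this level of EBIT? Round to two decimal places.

Interest = £708,124.00.
Degree of financial leverage = EBIT / (EBIT − interest) = £1,643,000 / £934,876.00 = 1.7575.

1.76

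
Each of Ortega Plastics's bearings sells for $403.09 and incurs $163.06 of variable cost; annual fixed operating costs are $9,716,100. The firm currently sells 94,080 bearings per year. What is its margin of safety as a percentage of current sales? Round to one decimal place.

Unit CM = price − variable cost = $403.09 − $163.06 = $240.03. Break-even units = $9,716,100 ÷ $240.03 = 40,478.69; break-even revenue = 40,478.69 × $403.09 = $16,316,555.22.
Actual sales revenue = 94,080 × $403.09 = $37,922,707.20.
Margin of safety = ($37,922,707.20 − $16,316,555.22) ÷ $37,922,707.20 = 57.0%.

57.0%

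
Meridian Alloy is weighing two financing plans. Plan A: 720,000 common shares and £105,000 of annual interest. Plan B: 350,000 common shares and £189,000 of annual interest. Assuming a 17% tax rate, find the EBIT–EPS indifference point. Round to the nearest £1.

At indifference, (EBIT − 105,000)(1 − t)/720,000 = (EBIT − 189,000)(1 − t)/350,000.
The (1 − t) factor cancels: (EBIT − 105,000) × 350,000 = (EBIT − 189,000) × 720,000.
EBIT × (720,000 − 350,000) = 189,000 × 720,000 − 105,000 × 350,000 = 99,330,000,000, so EBIT = 99,330,000,000 ÷ 370,000 = 268,459.46.

£268,459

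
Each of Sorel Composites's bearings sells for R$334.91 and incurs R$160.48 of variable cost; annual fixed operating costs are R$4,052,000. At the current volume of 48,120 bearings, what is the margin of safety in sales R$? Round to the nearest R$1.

Each unit contributes R$334.91 − R$160.48 = R$174.43. Break-even units = R$4,052,000 ÷ R$174.43 = 23,229.95; break-even revenue = 23,229.95 × R$334.91 = R$7,779,942.21.
Current sales = 48,120 × R$334.91 = R$16,115,869.20.
Margin of safety = R$16,115,869.20 − R$7,779,942.21 = R$8,335,927.

R$8,335,927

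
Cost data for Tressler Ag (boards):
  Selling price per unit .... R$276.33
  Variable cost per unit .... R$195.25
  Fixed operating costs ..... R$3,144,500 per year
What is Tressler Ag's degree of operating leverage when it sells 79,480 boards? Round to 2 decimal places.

Total contribution margin = 79,480 × R$81.08 = R$6,444,238.40.
Subtracting fixed costs: EBIT = R$6,444,238.40 − R$3,144,500 = R$3,299,738.40.
So DOL = total CM / EBIT = R$6,444,238.40 / R$3,299,738.40 = 1.9530.

1.95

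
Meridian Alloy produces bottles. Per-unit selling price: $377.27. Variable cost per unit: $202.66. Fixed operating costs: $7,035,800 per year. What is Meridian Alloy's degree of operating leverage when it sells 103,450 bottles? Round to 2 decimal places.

At 103,450 units, contribution = 103,450 × $174.61 = $18,063,404.50.
Subtracting fixed costs: EBIT = $18,063,404.50 − $7,035,800 = $11,027,604.50.
Degree of operating leverage = $18,063,404.50 / $11,027,604.50 = 1.6380.

1.64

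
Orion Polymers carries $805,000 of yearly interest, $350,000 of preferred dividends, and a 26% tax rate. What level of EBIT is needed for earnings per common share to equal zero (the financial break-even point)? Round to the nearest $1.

Preferred dividends are paid after tax, so their pre-tax equivalent is $350,000 ÷ (1 − 0.26) = $472,972.97.
EPS = 0 when EBIT covers interest plus the pre-tax preferred burden: $805,000 + $472,972.97 = $1,277,972.97.

$1,277,973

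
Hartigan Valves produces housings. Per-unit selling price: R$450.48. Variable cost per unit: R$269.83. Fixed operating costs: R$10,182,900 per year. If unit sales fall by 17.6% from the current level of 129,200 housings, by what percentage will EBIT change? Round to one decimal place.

At 129,200 units, contribution = 129,200 × R$180.65 = R$23,339,980.00.
Operating income = contribution − fixed costs = R$23,339,980.00 − R$10,182,900 = R$13,157,080.00.
DOL = contribution ÷ EBIT = R$23,339,980.00 ÷ R$13,157,080.00 = 1.7739.
%ΔEBIT = DOL × %ΔSales = 1.7739 × -17.6% = -31.2%.

-31.2%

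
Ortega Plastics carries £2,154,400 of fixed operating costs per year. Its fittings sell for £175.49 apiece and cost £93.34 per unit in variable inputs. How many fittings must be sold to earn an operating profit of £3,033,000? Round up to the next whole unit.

Each unit contributes £175.49 − £93.34 = £82.15.
Required volume = (fixed costs + target profit) ÷ CM = (£2,154,400 + £3,033,000) ÷ £82.15 = 63,145.47, so 63,146 fittings.

63,146 fittings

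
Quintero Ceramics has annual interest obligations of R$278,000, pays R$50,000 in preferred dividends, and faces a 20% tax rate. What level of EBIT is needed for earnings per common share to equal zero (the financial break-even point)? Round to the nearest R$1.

R$340,500

Grossing the preferred dividend up to pre-tax terms: R$50,000 / (1 − 0.20) = R$62,500.00.
EPS = 0 when EBIT covers interest plus the pre-tax preferred burden: R$278,000 + R$62,500.00 = R$340,500.00.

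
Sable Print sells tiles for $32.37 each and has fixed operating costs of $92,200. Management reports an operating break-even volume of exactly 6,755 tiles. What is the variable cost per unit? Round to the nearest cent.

$18.72

At break-even, FC = Q × (P − VC), so P − VC = $92,200 ÷ 6,755 = $13.6491.
Hence VC = price − CM = $32.37 − $13.6491 = $18.72.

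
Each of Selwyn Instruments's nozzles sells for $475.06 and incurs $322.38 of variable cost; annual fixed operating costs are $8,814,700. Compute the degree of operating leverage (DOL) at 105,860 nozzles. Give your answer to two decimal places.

Contribution at this volume is 105,860 × $152.68 = $16,162,704.80.
Operating income = contribution − fixed costs = $16,162,704.80 − $8,814,700 = $7,348,004.80.
So DOL = total CM / EBIT = $16,162,704.80 / $7,348,004.80 = 2.1996.

2.20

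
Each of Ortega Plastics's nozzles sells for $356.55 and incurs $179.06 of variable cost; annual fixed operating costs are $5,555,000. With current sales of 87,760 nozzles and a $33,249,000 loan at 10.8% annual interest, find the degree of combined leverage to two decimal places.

At 87,760 units, contribution = 87,760 × $177.49 = $15,576,522.40.
Operating income = contribution − fixed costs = $15,576,522.40 − $5,555,000 = $10,021,522.40. Interest = $3,590,892.00, so EBIT − I = $6,430,630.40.
Degree of total leverage = total CM / (EBIT − interest) = $15,576,522.40 / $6,430,630.40 = 2.4222.

2.42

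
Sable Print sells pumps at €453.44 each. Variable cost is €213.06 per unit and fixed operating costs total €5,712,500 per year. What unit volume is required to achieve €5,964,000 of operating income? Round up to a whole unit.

48,576 pumps

Each unit contributes €453.44 − €213.06 = €240.38.
Need Q such that Q × €240.38 − €5,712,500 = €5,964,000, i.e. Q = €11,676,500 / €240.38 = 48,575.17 → 48,576.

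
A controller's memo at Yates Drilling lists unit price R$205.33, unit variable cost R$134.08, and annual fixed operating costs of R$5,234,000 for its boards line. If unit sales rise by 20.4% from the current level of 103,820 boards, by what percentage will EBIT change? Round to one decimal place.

+69.8%

Contribution at this volume is 103,820 × R$71.25 = R$7,397,175.00.
Subtracting fixed costs: EBIT = R$7,397,175.00 − R$5,234,000 = R$2,163,175.00.
DOL = contribution ÷ EBIT = R$7,397,175.00 ÷ R$2,163,175.00 = 3.4196.
Operating income changes by 3.4196 × +20.4% = +69.8%.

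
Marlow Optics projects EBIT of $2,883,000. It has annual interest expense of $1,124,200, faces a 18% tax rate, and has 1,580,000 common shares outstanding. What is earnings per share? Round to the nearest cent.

Interest = $1,124,200.00, so EBT = $2,883,000 − $1,124,200.00 = $1,758,800.00.
After tax at 18%: net income = $1,758,800.00 × 0.82 = $1,442,216.00.
Per share: $1,442,216.00 / 1,580,000 shares = $0.91.

$0.91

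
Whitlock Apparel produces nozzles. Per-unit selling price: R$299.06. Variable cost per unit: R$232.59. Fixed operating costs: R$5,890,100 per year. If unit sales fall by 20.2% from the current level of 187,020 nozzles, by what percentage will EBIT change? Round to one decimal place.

-38.4%

At 187,020 units, contribution = 187,020 × R$66.47 = R$12,431,219.40.
EBIT = R$12,431,219.40 − R$5,890,100 = R$6,541,119.40.
So DOL = total CM / EBIT = R$12,431,219.40 / R$6,541,119.40 = 1.9005.
So EBIT moves 1.9005 × (-20.2%) = -38.4%.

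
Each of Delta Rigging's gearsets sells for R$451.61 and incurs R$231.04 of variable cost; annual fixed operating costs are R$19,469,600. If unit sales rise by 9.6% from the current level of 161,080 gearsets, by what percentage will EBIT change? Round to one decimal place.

Total contribution margin = 161,080 × R$220.57 = R$35,529,415.60.
Operating income = contribution − fixed costs = R$35,529,415.60 − R$19,469,600 = R$16,059,815.60.
So DOL = total CM / EBIT = R$35,529,415.60 / R$16,059,815.60 = 2.2123.
%ΔEBIT = DOL × %ΔSales = 2.2123 × +9.6% = +21.2%.

+21.2%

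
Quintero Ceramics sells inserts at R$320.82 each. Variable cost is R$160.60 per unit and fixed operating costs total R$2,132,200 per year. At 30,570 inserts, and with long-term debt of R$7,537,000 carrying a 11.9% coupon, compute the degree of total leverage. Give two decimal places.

At 30,570 units, contribution = 30,570 × R$160.22 = R$4,897,925.40.
EBIT = R$4,897,925.40 − R$2,132,200 = R$2,765,725.40. Interest = R$896,903.00.
DOL = R$4,897,925.40 ÷ R$2,765,725.40 = 1.7709; DFL = R$2,765,725.40 ÷ R$1,868,822.40 = 1.4799.
Combined leverage = 1.7709 × 1.4799 = 2.6208.

2.62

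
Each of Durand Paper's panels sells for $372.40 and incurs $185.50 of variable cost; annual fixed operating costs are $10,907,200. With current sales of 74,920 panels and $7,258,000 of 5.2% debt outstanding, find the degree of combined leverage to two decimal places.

5.15

Total contribution margin = 74,920 × $186.90 = $14,002,548.00.
EBIT = $14,002,548.00 − $10,907,200 = $3,095,348.00. Interest = $377,416.00, so EBIT − I = $2,717,932.00.
DCL = contribution ÷ (EBIT − I) = $14,002,548.00 ÷ $2,717,932.00 = 5.1519.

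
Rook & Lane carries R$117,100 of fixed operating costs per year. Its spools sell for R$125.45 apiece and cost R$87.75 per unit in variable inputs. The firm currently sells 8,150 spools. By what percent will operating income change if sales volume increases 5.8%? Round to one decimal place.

Total contribution margin = 8,150 × R$37.70 = R$307,255.00.
EBIT = R$307,255.00 − R$117,100 = R$190,155.00.
So DOL = total CM / EBIT = R$307,255.00 / R$190,155.00 = 1.6158.
Operating income changes by 1.6158 × +5.8% = +9.4%.

+9.4%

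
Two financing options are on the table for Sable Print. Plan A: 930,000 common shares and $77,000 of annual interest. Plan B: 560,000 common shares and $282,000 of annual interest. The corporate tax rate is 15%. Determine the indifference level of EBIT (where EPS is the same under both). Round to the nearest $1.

$592,270

Set EPS_A = EPS_B: (EBIT − $77,000)(1 − 0.15) ÷ 930,000 = (EBIT − $282,000)(1 − 0.15) ÷ 560,000.
The (1 − t) factor cancels: (EBIT − 77,000) × 560,000 = (EBIT − 282,000) × 930,000.
EBIT × (930,000 − 560,000) = 282,000 × 930,000 − 77,000 × 560,000 = 219,140,000,000, so EBIT = 219,140,000,000 ÷ 370,000 = 592,270.27.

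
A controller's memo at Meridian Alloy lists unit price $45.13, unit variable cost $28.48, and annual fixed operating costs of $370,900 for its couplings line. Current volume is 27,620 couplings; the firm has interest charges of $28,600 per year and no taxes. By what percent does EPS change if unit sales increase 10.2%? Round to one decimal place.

At 27,620 units, contribution = 27,620 × $16.65 = $459,873.00.
EBIT = $459,873.00 − $370,900 = $88,973.00.
Interest = $28,600.00, so EBIT − I = $60,373.00.
Degree of combined leverage = contribution ÷ (EBIT − I) = $459,873.00 ÷ $60,373.00 = 7.6172.
EPS therefore changes by 7.6172 × (+10.2%) = +77.7%.

+77.7%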